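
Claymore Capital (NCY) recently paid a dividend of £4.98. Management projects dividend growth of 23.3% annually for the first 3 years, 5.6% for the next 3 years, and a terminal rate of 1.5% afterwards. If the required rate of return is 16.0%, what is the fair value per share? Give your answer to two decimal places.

£63.40

Three-stage DDM. Project D₁…D_6; terminal Gordon value at t=6 with g = 0.015; discount at r = 0.16.
D_1 = 6.1403
D_2 = 7.5710
D_3 = 9.3351
D_4 = 9.8579
D_5 = 10.4099
D_6 = 10.9929
TV_6 = 11.1577/(0.16−0.015) = 76.9500
P₀ = Σ Dₜ/(1+r)ᵗ + TV_6/(1+r)^6 = 63.3966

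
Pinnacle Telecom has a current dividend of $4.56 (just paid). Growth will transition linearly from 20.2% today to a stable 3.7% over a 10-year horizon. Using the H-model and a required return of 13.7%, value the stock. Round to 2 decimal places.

$84.91

H-model: P₀ = D₀[(1+g_L) + H(g_S−g_L)]/(r−g_L), with H = 10/2 = 5.
P₀ = 4.56 × [(1+0.037) + 5×(0.202−0.037)] / (0.137−0.037)
   = 4.56 × 1.8620 / 0.1 = 84.9072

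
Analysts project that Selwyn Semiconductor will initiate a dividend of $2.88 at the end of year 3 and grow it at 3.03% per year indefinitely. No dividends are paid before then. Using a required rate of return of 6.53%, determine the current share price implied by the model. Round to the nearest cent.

$72.51

Deferred-dividend DDM. At t=2 the remaining stream is a growing perpetuity with first payment D_3 = 2.88.
V_2 = D_3/(r−g) = 2.88/(0.0653−0.0303) = 82.2857
P₀ = V_2/(1+r)^2 = 82.2857/(1+0.0653)^2 = 72.5071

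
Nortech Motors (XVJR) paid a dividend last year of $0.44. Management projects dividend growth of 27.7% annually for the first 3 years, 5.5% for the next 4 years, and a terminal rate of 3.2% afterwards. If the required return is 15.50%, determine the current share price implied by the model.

$7.00

Three-stage DDM. Project D₁…D_7; terminal Gordon value at t=7 with g = 0.032; discount at r = 0.155.
D_1 = 0.5619
D_2 = 0.7175
D_3 = 0.9163
D_4 = 0.9667
D_5 = 1.0198
D_6 = 1.0759
D_7 = 1.1351
TV_7 = 1.1714/(0.155−0.032) = 9.5238
P₀ = Σ Dₜ/(1+r)ᵗ + TV_7/(1+r)^7 = 6.9988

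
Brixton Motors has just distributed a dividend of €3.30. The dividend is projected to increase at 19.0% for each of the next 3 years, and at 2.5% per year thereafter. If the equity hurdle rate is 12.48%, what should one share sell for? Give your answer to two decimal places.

€51.23

Two-stage DDM. Project D₁…D_3 at 0.19, terminal growth 0.025, discount at r = 0.1248.
D_1 = 3.9270
D_2 = 4.6731
D_3 = 5.5610
Terminal value at t=3: TV = D_4/(r−g) = 5.7001/(0.1248−0.025) = 57.1147
P₀ = 3.9270/(1+0.1248)^1 + 4.6731/(1+0.1248)^2 + 5.5610/(1+0.1248)^3 + 57.1147/(1+0.1248)^3 = 51.2276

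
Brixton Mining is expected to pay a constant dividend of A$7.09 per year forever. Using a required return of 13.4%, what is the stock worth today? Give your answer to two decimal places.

Zero-growth DDM (perpetuity): P₀ = D/r = 7.09 / 0.134 = 52.9104

A$52.91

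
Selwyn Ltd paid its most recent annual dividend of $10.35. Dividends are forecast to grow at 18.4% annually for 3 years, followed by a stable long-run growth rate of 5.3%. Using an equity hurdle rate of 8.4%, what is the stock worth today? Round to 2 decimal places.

$495.25

Two-stage DDM. Project D₁…D_3 at 0.184, terminal growth 0.053, discount at r = 0.084.
D_1 = 12.2544
D_2 = 14.5092
D_3 = 17.1789
Terminal value at t=3: TV = D_4/(r−g) = 18.0894/(0.084−0.053) = 583.5286
P₀ = 12.2544/(1+0.084)^1 + 14.5092/(1+0.084)^2 + 17.1789/(1+0.084)^3 + 583.5286/(1+0.084)^3 = 495.2540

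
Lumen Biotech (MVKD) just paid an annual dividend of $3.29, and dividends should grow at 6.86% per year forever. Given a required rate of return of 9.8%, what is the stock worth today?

$119.58

Gordon growth model: P₀ = D₁/(r − g). D₁ = 3.29 × (1 + 0.0686) = 3.5157.
P₀ = 3.5157 / (0.098 − 0.0686) = 3.5157 / 0.0294 = 119.5814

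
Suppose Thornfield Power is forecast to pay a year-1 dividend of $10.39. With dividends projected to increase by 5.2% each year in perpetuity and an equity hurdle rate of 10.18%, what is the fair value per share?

Gordon growth model: P₀ = D₁/(r − g), with D₁ = 10.39 given directly.
P₀ = 10.3900 / (0.1018 − 0.052) = 10.3900 / 0.0498 = 208.6345

$208.63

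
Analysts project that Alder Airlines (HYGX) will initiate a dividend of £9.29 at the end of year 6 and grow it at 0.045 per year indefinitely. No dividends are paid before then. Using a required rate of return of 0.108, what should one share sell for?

£88.30

Deferred-dividend DDM. At t=5 the remaining stream is a growing perpetuity with first payment D_6 = 9.29.
V_5 = D_6/(r−g) = 9.29/(0.108−0.045) = 147.4603
P₀ = V_5/(1+r)^5 = 147.4603/(1+0.108)^5 = 88.3032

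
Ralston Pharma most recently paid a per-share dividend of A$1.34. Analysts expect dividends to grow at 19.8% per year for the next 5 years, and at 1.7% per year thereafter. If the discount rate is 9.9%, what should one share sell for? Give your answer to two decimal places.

A$34.32

Two-stage DDM. Project D₁…D_5 at 0.198, terminal growth 0.017, discount at r = 0.099.
D_1 = 1.6053
D_2 = 1.9232
D_3 = 2.3040
D_4 = 2.7601
D_5 = 3.3067
Terminal value at t=5: TV = D_6/(r−g) = 3.3629/(0.099−0.017) = 41.0106
P₀ = 1.6053/(1+0.099)^1 + 1.9232/(1+0.099)^2 + 2.3040/(1+0.099)^3 + 2.7601/(1+0.099)^4 + 3.3067/(1+0.099)^5 + 41.0106/(1+0.099)^5 = 34.3238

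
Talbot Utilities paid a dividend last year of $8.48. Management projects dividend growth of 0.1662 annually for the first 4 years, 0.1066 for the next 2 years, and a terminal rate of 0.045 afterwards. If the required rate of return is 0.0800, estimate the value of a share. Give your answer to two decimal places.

Three-stage DDM. Project D₁…D_6; terminal Gordon value at t=6 with g = 0.045; discount at r = 0.08.
D_1 = 9.8894
D_2 = 11.5330
D_3 = 13.4498
D_4 = 15.6851
D_5 = 17.3572
D_6 = 19.2074
TV_6 = 20.0718/(0.08−0.045) = 573.4791
P₀ = Σ Dₜ/(1+r)ᵗ + TV_6/(1+r)^6 = 426.5564

$426.56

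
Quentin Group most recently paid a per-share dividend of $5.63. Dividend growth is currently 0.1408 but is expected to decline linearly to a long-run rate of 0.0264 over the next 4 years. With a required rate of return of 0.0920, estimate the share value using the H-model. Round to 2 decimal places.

$107.73

H-model: P₀ = D₀[(1+g_L) + H(g_S−g_L)]/(r−g_L), with H = 4/2 = 2.
P₀ = 5.63 × [(1+0.0264) + 2×(0.1408−0.0264)] / (0.092−0.0264)
   = 5.63 × 1.2552 / 0.0656 = 107.7252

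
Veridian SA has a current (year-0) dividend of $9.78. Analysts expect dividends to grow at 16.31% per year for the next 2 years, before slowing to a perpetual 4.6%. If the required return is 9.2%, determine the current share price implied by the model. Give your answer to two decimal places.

$273.80

Two-stage DDM. Project D₁…D_2 at 0.1631, terminal growth 0.046, discount at r = 0.092.
D_1 = 11.3751
D_2 = 13.2304
Terminal value at t=2: TV = D_3/(r−g) = 13.8390/(0.092−0.046) = 300.8478
P₀ = 11.3751/(1+0.092)^1 + 13.2304/(1+0.092)^2 + 300.8478/(1+0.092)^2 = 273.8027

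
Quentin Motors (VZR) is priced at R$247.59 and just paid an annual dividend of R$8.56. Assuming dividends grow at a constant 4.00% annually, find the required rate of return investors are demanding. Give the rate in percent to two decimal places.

Rearranging the constant-growth DDM: r = D₁/P₀ + g.
D₁ = 8.56 × (1 + 0.04) = 8.9024.
r = 8.9024 / 247.59 + 0.04 = 0.03596 + 0.04 = 0.07596

7.60%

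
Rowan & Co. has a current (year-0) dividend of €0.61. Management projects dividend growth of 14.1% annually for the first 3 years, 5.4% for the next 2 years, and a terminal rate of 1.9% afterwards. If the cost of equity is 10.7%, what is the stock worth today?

Three-stage DDM. Project D₁…D_5; terminal Gordon value at t=5 with g = 0.019; discount at r = 0.107.
D_1 = 0.6960
D_2 = 0.7941
D_3 = 0.9061
D_4 = 0.9551
D_5 = 1.0066
TV_5 = 1.0258/(0.107−0.019) = 11.6563
P₀ = Σ Dₜ/(1+r)ᵗ + TV_5/(1+r)^5 = 10.1979

€10.20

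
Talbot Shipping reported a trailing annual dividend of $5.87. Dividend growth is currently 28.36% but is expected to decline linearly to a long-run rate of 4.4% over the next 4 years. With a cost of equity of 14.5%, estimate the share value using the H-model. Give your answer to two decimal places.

H-model: P₀ = D₀[(1+g_L) + H(g_S−g_L)]/(r−g_L), with H = 4/2 = 2.
P₀ = 5.87 × [(1+0.044) + 2×(0.2836−0.044)] / (0.145−0.044)
   = 5.87 × 1.5232 / 0.101 = 88.5266

$88.53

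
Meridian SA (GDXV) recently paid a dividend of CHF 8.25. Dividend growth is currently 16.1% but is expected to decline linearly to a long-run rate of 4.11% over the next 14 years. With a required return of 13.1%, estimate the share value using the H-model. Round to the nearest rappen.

H-model: P₀ = D₀[(1+g_L) + H(g_S−g_L)]/(r−g_L), with H = 14/2 = 7.
P₀ = 8.25 × [(1+0.0411) + 7×(0.161−0.0411)] / (0.131−0.0411)
   = 8.25 × 1.8804 / 0.0899 = 172.5617

CHF 172.56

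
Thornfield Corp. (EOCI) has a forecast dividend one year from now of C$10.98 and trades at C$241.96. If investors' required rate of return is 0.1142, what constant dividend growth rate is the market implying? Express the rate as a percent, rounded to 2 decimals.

From P₀ = D₁/(r − g), the implied growth is g = r − D₁/P₀.
g = 0.1142 − 10.98/241.96 = 0.1142 − 0.04538 = 0.06882

6.88%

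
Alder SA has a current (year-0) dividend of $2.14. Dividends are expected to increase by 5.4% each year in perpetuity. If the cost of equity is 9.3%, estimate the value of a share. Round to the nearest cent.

Gordon growth model: P₀ = D₁/(r − g). D₁ = 2.14 × (1 + 0.054) = 2.2556.
P₀ = 2.2556 / (0.093 − 0.054) = 2.2556 / 0.039 = 57.8349

$57.83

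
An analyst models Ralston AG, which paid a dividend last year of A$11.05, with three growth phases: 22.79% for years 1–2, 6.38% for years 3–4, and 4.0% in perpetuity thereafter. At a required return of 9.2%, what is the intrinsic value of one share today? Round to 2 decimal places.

Three-stage DDM. Project D₁…D_4; terminal Gordon value at t=4 with g = 0.04; discount at r = 0.092.
D_1 = 13.5683
D_2 = 16.6605
D_3 = 17.7234
D_4 = 18.8542
TV_4 = 19.6084/(0.092−0.04) = 377.0841
P₀ = Σ Dₜ/(1+r)ᵗ + TV_4/(1+r)^4 = 318.4508

A$318.45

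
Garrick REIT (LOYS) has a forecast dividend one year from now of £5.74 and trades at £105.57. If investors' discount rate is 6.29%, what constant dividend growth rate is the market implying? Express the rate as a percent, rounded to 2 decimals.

0.85%

From P₀ = D₁/(r − g), the implied growth is g = r − D₁/P₀.
g = 0.0629 − 5.74/105.57 = 0.0629 − 0.05437 = 0.00853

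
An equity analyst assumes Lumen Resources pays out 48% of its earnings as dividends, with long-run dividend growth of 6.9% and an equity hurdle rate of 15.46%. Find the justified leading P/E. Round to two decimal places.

5.61

Justified leading P/E = b/(r−g) = 0.48/(0.1546−0.069) = 5.6075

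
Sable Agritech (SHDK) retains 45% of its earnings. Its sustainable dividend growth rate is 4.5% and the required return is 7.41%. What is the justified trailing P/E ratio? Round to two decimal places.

19.75

Payout ratio b = 1 − 0.45 = 0.55.
Justified trailing P/E = b(1+g)/(r−g) = 0.55×(1+0.045)/(0.0741−0.045) = 19.7509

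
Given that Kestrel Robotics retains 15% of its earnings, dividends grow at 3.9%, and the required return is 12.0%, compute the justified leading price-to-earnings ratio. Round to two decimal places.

Payout ratio b = 1 − 0.15 = 0.85.
Justified leading P/E = b/(r−g) = 0.85/(0.12−0.039) = 10.4938

10.49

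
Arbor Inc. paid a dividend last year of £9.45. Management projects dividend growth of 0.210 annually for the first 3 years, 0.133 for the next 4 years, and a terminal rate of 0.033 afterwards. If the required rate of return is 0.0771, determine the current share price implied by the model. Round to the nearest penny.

£481.07

Three-stage DDM. Project D₁…D_7; terminal Gordon value at t=7 with g = 0.033; discount at r = 0.0771.
D_1 = 11.4345
D_2 = 13.8357
D_3 = 16.7413
D_4 = 18.9678
D_5 = 21.4906
D_6 = 24.3488
D_7 = 27.5872
TV_7 = 28.4976/(0.0771−0.033) = 646.2035
P₀ = Σ Dₜ/(1+r)ᵗ + TV_7/(1+r)^7 = 481.0696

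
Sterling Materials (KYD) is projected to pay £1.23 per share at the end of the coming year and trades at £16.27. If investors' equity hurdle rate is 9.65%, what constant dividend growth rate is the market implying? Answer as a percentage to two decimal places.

From P₀ = D₁/(r − g), the implied growth is g = r − D₁/P₀.
g = 0.0965 − 1.23/16.27 = 0.0965 − 0.07560 = 0.02090

2.09%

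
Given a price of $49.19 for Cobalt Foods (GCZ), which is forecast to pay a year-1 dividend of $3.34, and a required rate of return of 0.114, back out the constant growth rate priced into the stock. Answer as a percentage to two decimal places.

4.61%

From P₀ = D₁/(r − g), the implied growth is g = r − D₁/P₀.
g = 0.114 − 3.34/49.19 = 0.114 − 0.06790 = 0.04610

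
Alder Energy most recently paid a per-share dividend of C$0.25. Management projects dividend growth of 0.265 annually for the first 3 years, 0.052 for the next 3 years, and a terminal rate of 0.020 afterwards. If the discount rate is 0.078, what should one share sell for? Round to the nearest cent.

C$8.80

Three-stage DDM. Project D₁…D_6; terminal Gordon value at t=6 with g = 0.02; discount at r = 0.078.
D_1 = 0.3163
D_2 = 0.4001
D_3 = 0.5061
D_4 = 0.5324
D_5 = 0.5601
D_6 = 0.5892
TV_6 = 0.6010/(0.078−0.02) = 10.3617
P₀ = Σ Dₜ/(1+r)ᵗ + TV_6/(1+r)^6 = 8.7987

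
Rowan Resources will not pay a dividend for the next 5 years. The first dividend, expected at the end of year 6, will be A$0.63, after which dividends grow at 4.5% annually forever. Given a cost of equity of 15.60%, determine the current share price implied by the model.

Deferred-dividend DDM. At t=5 the remaining stream is a growing perpetuity with first payment D_6 = 0.63.
V_5 = D_6/(r−g) = 0.63/(0.156−0.045) = 5.6757
P₀ = V_5/(1+r)^5 = 5.6757/(1+0.156)^5 = 2.7493

A$2.75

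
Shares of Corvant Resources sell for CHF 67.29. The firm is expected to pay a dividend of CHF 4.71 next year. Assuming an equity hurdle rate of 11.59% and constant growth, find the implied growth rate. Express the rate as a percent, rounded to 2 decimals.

4.59%

From P₀ = D₁/(r − g), the implied growth is g = r − D₁/P₀.
g = 0.1159 − 4.71/67.29 = 0.1159 − 0.07000 = 0.04590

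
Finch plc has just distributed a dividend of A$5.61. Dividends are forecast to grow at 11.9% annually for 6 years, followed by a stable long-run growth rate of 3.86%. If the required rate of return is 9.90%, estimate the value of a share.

Two-stage DDM. Project D₁…D_6 at 0.119, terminal growth 0.0386, discount at r = 0.099.
D_1 = 6.2776
D_2 = 7.0246
D_3 = 7.8606
D_4 = 8.7960
D_5 = 9.8427
D_6 = 11.0140
Terminal value at t=6: TV = D_7/(r−g) = 11.4391/(0.099−0.0386) = 189.3890
P₀ = 6.2776/(1+0.099)^1 + 7.0246/(1+0.099)^2 + 7.8606/(1+0.099)^3 + 8.7960/(1+0.099)^4 + 9.8427/(1+0.099)^5 + 11.0140/(1+0.099)^6 + 189.3890/(1+0.099)^6 = 143.3603

A$143.36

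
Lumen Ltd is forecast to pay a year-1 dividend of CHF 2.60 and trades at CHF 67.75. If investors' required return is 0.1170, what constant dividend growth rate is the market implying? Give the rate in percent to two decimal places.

7.86%

From P₀ = D₁/(r − g), the implied growth is g = r − D₁/P₀.
g = 0.117 − 2.60/67.75 = 0.117 − 0.03838 = 0.07862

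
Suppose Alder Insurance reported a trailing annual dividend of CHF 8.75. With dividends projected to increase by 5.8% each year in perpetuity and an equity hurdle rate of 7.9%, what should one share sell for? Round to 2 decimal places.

CHF 440.83

Gordon growth model: P₀ = D₁/(r − g). D₁ = 8.75 × (1 + 0.058) = 9.2575.
P₀ = 9.2575 / (0.079 − 0.058) = 9.2575 / 0.021 = 440.8333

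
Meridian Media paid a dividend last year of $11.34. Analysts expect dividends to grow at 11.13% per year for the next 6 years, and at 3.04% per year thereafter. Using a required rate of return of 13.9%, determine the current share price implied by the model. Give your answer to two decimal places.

$155.30

Two-stage DDM. Project D₁…D_6 at 0.1113, terminal growth 0.0304, discount at r = 0.139.
D_1 = 12.6021
D_2 = 14.0048
D_3 = 15.5635
D_4 = 17.2957
D_5 = 19.2207
D_6 = 21.3600
Terminal value at t=6: TV = D_7/(r−g) = 22.0093/(0.139−0.0304) = 202.6642
P₀ = 12.6021/(1+0.139)^1 + 14.0048/(1+0.139)^2 + 15.5635/(1+0.139)^3 + 17.2957/(1+0.139)^4 + 19.2207/(1+0.139)^5 + 21.3600/(1+0.139)^6 + 202.6642/(1+0.139)^6 = 155.2962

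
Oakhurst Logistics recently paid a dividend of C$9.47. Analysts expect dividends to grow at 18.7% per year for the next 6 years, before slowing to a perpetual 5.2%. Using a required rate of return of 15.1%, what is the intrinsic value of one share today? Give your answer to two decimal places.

Two-stage DDM. Project D₁…D_6 at 0.187, terminal growth 0.052, discount at r = 0.151.
D_1 = 11.2409
D_2 = 13.3429
D_3 = 15.8381
D_4 = 18.7998
D_5 = 22.3153
D_6 = 26.4883
Terminal value at t=6: TV = D_7/(r−g) = 27.8657/(0.151−0.052) = 281.4718
P₀ = 11.2409/(1+0.151)^1 + 13.3429/(1+0.151)^2 + 15.8381/(1+0.151)^3 + 18.7998/(1+0.151)^4 + 22.3153/(1+0.151)^5 + 26.4883/(1+0.151)^6 + 281.4718/(1+0.151)^6 = 184.4297

C$184.43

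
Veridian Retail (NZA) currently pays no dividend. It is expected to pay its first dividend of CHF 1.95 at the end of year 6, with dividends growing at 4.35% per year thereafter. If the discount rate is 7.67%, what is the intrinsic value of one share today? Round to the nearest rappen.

Deferred-dividend DDM. At t=5 the remaining stream is a growing perpetuity with first payment D_6 = 1.95.
V_5 = D_6/(r−g) = 1.95/(0.0767−0.0435) = 58.7349
P₀ = V_5/(1+r)^5 = 58.7349/(1+0.0767)^5 = 40.5904

CHF 40.59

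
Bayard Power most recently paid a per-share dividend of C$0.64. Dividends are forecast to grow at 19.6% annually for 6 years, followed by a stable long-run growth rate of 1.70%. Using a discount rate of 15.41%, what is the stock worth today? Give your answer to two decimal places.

Two-stage DDM. Project D₁…D_6 at 0.196, terminal growth 0.017, discount at r = 0.1541.
D_1 = 0.7654
D_2 = 0.9155
D_3 = 1.0949
D_4 = 1.3095
D_5 = 1.5662
D_6 = 1.8731
Terminal value at t=6: TV = D_7/(r−g) = 1.9050/(0.1541−0.017) = 13.8947
P₀ = 0.7654/(1+0.1541)^1 + 0.9155/(1+0.1541)^2 + 1.0949/(1+0.1541)^3 + 1.3095/(1+0.1541)^4 + 1.5662/(1+0.1541)^5 + 1.8731/(1+0.1541)^6 + 13.8947/(1+0.1541)^6 = 10.2387

C$10.24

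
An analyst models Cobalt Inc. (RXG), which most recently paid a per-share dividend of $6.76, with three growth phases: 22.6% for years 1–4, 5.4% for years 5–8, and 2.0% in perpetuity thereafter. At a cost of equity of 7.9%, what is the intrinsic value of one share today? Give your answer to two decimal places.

$257.47

Three-stage DDM. Project D₁…D_8; terminal Gordon value at t=8 with g = 0.02; discount at r = 0.079.
D_1 = 8.2878
D_2 = 10.1608
D_3 = 12.4571
D_4 = 15.2724
D_5 = 16.0972
D_6 = 16.9664
D_7 = 17.8826
D_8 = 18.8482
TV_8 = 19.2252/(0.079−0.02) = 325.8511
P₀ = Σ Dₜ/(1+r)ᵗ + TV_8/(1+r)^8 = 257.4675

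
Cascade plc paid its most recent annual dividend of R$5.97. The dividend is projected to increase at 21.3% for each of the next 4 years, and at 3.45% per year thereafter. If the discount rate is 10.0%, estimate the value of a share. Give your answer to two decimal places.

R$170.10

Two-stage DDM. Project D₁…D_4 at 0.213, terminal growth 0.0345, discount at r = 0.1.
D_1 = 7.2416
D_2 = 8.7841
D_3 = 10.6551
D_4 = 12.9246
Terminal value at t=4: TV = D_5/(r−g) = 13.3705/(0.1−0.0345) = 204.1300
P₀ = 7.2416/(1+0.1)^1 + 8.7841/(1+0.1)^2 + 10.6551/(1+0.1)^3 + 12.9246/(1+0.1)^4 + 204.1300/(1+0.1)^4 = 170.0994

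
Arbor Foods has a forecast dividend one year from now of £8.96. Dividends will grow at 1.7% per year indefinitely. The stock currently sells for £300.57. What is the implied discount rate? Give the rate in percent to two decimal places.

4.68%

Rearranging the constant-growth DDM: r = D₁/P₀ + g.
r = 8.9600 / 300.57 + 0.017 = 0.02981 + 0.017 = 0.04681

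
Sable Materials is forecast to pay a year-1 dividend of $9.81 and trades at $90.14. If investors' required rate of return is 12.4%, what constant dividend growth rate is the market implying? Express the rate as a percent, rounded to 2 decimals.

From P₀ = D₁/(r − g), the implied growth is g = r − D₁/P₀.
g = 0.124 − 9.81/90.14 = 0.124 − 0.10883 = 0.01517

1.52%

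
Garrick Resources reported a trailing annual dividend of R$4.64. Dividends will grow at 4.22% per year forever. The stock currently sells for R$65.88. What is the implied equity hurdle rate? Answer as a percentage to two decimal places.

Rearranging the constant-growth DDM: r = D₁/P₀ + g.
D₁ = 4.64 × (1 + 0.0422) = 4.8358.
r = 4.8358 / 65.88 + 0.0422 = 0.07340 + 0.0422 = 0.11560

11.56%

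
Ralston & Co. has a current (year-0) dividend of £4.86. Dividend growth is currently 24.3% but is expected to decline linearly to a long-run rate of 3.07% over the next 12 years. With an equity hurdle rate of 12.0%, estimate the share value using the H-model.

H-model: P₀ = D₀[(1+g_L) + H(g_S−g_L)]/(r−g_L), with H = 12/2 = 6.
P₀ = 4.86 × [(1+0.0307) + 6×(0.243−0.0307)] / (0.12−0.0307)
   = 4.86 × 2.3045 / 0.0893 = 125.4185

£125.42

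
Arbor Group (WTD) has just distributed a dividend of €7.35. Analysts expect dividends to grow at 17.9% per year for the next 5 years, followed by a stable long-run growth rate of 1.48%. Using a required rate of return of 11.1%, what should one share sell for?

€148.42

Two-stage DDM. Project D₁…D_5 at 0.179, terminal growth 0.0148, discount at r = 0.111.
D_1 = 8.6656
D_2 = 10.2168
D_3 = 12.0456
D_4 = 14.2018
D_5 = 16.7439
Terminal value at t=5: TV = D_6/(r−g) = 16.9917/(0.111−0.0148) = 176.6289
P₀ = 8.6656/(1+0.111)^1 + 10.2168/(1+0.111)^2 + 12.0456/(1+0.111)^3 + 14.2018/(1+0.111)^4 + 16.7439/(1+0.111)^5 + 176.6289/(1+0.111)^5 = 148.4243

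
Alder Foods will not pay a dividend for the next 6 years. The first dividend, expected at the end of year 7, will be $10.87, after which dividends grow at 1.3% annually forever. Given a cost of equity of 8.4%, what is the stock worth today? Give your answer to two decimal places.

$94.36

Deferred-dividend DDM. At t=6 the remaining stream is a growing perpetuity with first payment D_7 = 10.87.
V_6 = D_7/(r−g) = 10.87/(0.084−0.013) = 153.0986
P₀ = V_6/(1+r)^6 = 153.0986/(1+0.084)^6 = 94.3616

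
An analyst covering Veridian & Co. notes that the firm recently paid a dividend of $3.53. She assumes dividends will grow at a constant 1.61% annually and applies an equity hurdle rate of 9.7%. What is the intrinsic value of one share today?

$44.34

Gordon growth model: P₀ = D₁/(r − g). D₁ = 3.53 × (1 + 0.0161) = 3.5868.
P₀ = 3.5868 / (0.097 − 0.0161) = 3.5868 / 0.0809 = 44.3366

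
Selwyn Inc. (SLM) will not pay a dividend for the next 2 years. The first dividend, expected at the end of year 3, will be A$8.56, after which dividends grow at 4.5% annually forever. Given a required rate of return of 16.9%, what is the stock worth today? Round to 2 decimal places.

A$50.52

Deferred-dividend DDM. At t=2 the remaining stream is a growing perpetuity with first payment D_3 = 8.56.
V_2 = D_3/(r−g) = 8.56/(0.169−0.045) = 69.0323
P₀ = V_2/(1+r)^2 = 69.0323/(1+0.169)^2 = 50.5153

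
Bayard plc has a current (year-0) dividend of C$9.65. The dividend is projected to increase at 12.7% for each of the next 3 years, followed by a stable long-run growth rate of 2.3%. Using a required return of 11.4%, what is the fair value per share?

Two-stage DDM. Project D₁…D_3 at 0.127, terminal growth 0.023, discount at r = 0.114.
D_1 = 10.8756
D_2 = 12.2567
D_3 = 13.8134
Terminal value at t=3: TV = D_4/(r−g) = 14.1311/(0.114−0.023) = 155.2864
P₀ = 10.8756/(1+0.114)^1 + 12.2567/(1+0.114)^2 + 13.8134/(1+0.114)^3 + 155.2864/(1+0.114)^3 = 141.9563

C$141.96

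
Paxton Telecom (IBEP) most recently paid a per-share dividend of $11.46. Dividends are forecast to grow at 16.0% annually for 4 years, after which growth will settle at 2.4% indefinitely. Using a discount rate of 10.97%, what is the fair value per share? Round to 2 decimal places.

$214.77

Two-stage DDM. Project D₁…D_4 at 0.16, terminal growth 0.024, discount at r = 0.1097.
D_1 = 13.2936
D_2 = 15.4206
D_3 = 17.8879
D_4 = 20.7499
Terminal value at t=4: TV = D_5/(r−g) = 21.2479/(0.1097−0.024) = 247.9338
P₀ = 13.2936/(1+0.1097)^1 + 15.4206/(1+0.1097)^2 + 17.8879/(1+0.1097)^3 + 20.7499/(1+0.1097)^4 + 247.9338/(1+0.1097)^4 = 214.7737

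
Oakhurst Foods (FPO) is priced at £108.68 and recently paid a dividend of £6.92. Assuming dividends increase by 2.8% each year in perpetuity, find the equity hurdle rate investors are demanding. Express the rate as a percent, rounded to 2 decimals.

9.35%

Rearranging the constant-growth DDM: r = D₁/P₀ + g.
D₁ = 6.92 × (1 + 0.028) = 7.1138.
r = 7.1138 / 108.68 + 0.028 = 0.06546 + 0.028 = 0.09346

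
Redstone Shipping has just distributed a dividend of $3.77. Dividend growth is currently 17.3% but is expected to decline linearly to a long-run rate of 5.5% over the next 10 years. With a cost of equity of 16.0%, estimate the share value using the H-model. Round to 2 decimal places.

H-model: P₀ = D₀[(1+g_L) + H(g_S−g_L)]/(r−g_L), with H = 10/2 = 5.
P₀ = 3.77 × [(1+0.055) + 5×(0.173−0.055)] / (0.16−0.055)
   = 3.77 × 1.6450 / 0.105 = 59.0633

$59.06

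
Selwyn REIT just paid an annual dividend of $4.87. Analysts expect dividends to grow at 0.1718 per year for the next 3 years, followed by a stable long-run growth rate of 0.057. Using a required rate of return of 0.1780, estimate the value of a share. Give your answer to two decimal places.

$56.33

Two-stage DDM. Project D₁…D_3 at 0.1718, terminal growth 0.057, discount at r = 0.178.
D_1 = 5.7067
D_2 = 6.6871
D_3 = 7.8359
Terminal value at t=3: TV = D_4/(r−g) = 8.2826/(0.178−0.057) = 68.4509
P₀ = 5.7067/(1+0.178)^1 + 6.6871/(1+0.178)^2 + 7.8359/(1+0.178)^3 + 68.4509/(1+0.178)^3 = 56.3306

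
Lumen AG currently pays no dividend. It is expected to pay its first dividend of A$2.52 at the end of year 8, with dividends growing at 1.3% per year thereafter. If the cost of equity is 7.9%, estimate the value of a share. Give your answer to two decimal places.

Deferred-dividend DDM. At t=7 the remaining stream is a growing perpetuity with first payment D_8 = 2.52.
V_7 = D_8/(r−g) = 2.52/(0.079−0.013) = 38.1818
P₀ = V_7/(1+r)^7 = 38.1818/(1+0.079)^7 = 22.4237

A$22.42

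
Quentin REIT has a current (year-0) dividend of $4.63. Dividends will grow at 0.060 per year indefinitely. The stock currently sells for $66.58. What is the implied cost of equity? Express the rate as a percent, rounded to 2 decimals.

13.37%

Rearranging the constant-growth DDM: r = D₁/P₀ + g.
D₁ = 4.63 × (1 + 0.06) = 4.9078.
r = 4.9078 / 66.58 + 0.06 = 0.07371 + 0.06 = 0.13371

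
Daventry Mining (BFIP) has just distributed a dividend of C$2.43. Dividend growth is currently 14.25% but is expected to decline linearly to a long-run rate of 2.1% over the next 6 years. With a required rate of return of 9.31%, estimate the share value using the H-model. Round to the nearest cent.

H-model: P₀ = D₀[(1+g_L) + H(g_S−g_L)]/(r−g_L), with H = 6/2 = 3.
P₀ = 2.43 × [(1+0.021) + 3×(0.1425−0.021)] / (0.0931−0.021)
   = 2.43 × 1.3855 / 0.0721 = 46.6958

C$46.70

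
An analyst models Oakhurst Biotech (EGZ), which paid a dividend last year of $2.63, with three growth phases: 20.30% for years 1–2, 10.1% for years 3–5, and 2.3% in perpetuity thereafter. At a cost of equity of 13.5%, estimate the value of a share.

Three-stage DDM. Project D₁…D_5; terminal Gordon value at t=5 with g = 0.023; discount at r = 0.135.
D_1 = 3.1639
D_2 = 3.8062
D_3 = 4.1906
D_4 = 4.6138
D_5 = 5.0798
TV_5 = 5.1967/(0.135−0.023) = 46.3988
P₀ = Σ Dₜ/(1+r)ᵗ + TV_5/(1+r)^5 = 38.7189

$38.72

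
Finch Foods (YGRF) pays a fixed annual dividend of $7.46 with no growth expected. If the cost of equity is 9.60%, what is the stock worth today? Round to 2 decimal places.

Zero-growth DDM (perpetuity): P₀ = D/r = 7.46 / 0.096 = 77.7083

$77.71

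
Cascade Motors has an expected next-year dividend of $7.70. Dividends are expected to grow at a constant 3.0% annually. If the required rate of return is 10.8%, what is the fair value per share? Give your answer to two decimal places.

$98.72

Gordon growth model: P₀ = D₁/(r − g), with D₁ = 7.70 given directly.
P₀ = 7.7000 / (0.108 − 0.03) = 7.7000 / 0.078 = 98.7179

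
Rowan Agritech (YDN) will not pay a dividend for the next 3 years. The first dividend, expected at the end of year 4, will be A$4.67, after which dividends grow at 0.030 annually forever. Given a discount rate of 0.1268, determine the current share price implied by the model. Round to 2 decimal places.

Deferred-dividend DDM. At t=3 the remaining stream is a growing perpetuity with first payment D_4 = 4.67.
V_3 = D_4/(r−g) = 4.67/(0.1268−0.03) = 48.2438
P₀ = V_3/(1+r)^3 = 48.2438/(1+0.1268)^3 = 33.7210

A$33.72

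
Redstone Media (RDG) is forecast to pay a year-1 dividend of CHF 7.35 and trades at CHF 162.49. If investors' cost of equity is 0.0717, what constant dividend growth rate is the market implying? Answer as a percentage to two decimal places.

From P₀ = D₁/(r − g), the implied growth is g = r − D₁/P₀.
g = 0.0717 − 7.35/162.49 = 0.0717 − 0.04523 = 0.02647

2.65%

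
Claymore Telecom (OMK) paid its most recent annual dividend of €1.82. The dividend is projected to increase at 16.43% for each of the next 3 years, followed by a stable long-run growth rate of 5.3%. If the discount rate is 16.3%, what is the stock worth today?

€22.95

Two-stage DDM. Project D₁…D_3 at 0.1643, terminal growth 0.053, discount at r = 0.163.
D_1 = 2.1190
D_2 = 2.4672
D_3 = 2.8725
Terminal value at t=3: TV = D_4/(r−g) = 3.0248/(0.163−0.053) = 27.4980
P₀ = 2.1190/(1+0.163)^1 + 2.4672/(1+0.163)^2 + 2.8725/(1+0.163)^3 + 27.4980/(1+0.163)^3 = 22.9531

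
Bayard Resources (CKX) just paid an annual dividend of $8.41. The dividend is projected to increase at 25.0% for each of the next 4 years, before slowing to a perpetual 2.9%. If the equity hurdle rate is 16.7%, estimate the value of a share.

Two-stage DDM. Project D₁…D_4 at 0.25, terminal growth 0.029, discount at r = 0.167.
D_1 = 10.5125
D_2 = 13.1406
D_3 = 16.4258
D_4 = 20.5322
Terminal value at t=4: TV = D_5/(r−g) = 21.1277/(0.167−0.029) = 153.0990
P₀ = 10.5125/(1+0.167)^1 + 13.1406/(1+0.167)^2 + 16.4258/(1+0.167)^3 + 20.5322/(1+0.167)^4 + 153.0990/(1+0.167)^4 = 122.6068

$122.61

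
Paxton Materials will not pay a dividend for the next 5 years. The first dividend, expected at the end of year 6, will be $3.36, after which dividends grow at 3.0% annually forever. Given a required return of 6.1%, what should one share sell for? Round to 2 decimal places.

Deferred-dividend DDM. At t=5 the remaining stream is a growing perpetuity with first payment D_6 = 3.36.
V_5 = D_6/(r−g) = 3.36/(0.061−0.03) = 108.3871
P₀ = V_5/(1+r)^5 = 108.3871/(1+0.061)^5 = 80.6122

$80.61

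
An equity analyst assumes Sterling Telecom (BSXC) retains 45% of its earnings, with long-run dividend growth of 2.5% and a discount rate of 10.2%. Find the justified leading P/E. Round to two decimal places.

7.14

Payout ratio b = 1 − 0.45 = 0.55.
Justified leading P/E = b/(r−g) = 0.55/(0.102−0.025) = 7.1429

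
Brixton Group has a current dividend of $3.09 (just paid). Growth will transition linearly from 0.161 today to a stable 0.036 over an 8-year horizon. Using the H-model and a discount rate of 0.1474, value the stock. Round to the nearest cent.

$42.61

H-model: P₀ = D₀[(1+g_L) + H(g_S−g_L)]/(r−g_L), with H = 8/2 = 4.
P₀ = 3.09 × [(1+0.036) + 4×(0.161−0.036)] / (0.1474−0.036)
   = 3.09 × 1.5360 / 0.1114 = 42.6054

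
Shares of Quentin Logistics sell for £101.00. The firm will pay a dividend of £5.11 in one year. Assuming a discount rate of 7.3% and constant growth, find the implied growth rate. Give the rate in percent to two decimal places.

2.24%

From P₀ = D₁/(r − g), the implied growth is g = r − D₁/P₀.
g = 0.073 − 5.11/101.00 = 0.073 − 0.05059 = 0.02241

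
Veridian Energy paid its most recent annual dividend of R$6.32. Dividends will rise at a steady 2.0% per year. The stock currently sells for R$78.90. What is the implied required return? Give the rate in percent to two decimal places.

10.17%

Rearranging the constant-growth DDM: r = D₁/P₀ + g.
D₁ = 6.32 × (1 + 0.02) = 6.4464.
r = 6.4464 / 78.90 + 0.02 = 0.08170 + 0.02 = 0.10170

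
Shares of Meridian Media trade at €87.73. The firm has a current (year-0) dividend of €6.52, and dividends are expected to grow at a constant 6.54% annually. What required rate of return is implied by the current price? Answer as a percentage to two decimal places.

14.46%

Rearranging the constant-growth DDM: r = D₁/P₀ + g.
D₁ = 6.52 × (1 + 0.0654) = 6.9464.
r = 6.9464 / 87.73 + 0.0654 = 0.07918 + 0.0654 = 0.14458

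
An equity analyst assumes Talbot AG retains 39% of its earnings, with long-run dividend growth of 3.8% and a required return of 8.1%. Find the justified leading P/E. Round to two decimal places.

Payout ratio b = 1 − 0.39 = 0.61.
Justified leading P/E = b/(r−g) = 0.61/(0.081−0.038) = 14.1860

14.19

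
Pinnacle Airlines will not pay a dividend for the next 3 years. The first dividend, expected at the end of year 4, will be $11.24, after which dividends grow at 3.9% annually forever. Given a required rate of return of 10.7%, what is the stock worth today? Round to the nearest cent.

$121.85

Deferred-dividend DDM. At t=3 the remaining stream is a growing perpetuity with first payment D_4 = 11.24.
V_3 = D_4/(r−g) = 11.24/(0.107−0.039) = 165.2941
P₀ = V_3/(1+r)^3 = 165.2941/(1+0.107)^3 = 121.8469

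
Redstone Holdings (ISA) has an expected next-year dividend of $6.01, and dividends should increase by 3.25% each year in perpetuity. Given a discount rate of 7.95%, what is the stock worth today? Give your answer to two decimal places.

$127.87

Gordon growth model: P₀ = D₁/(r − g), with D₁ = 6.01 given directly.
P₀ = 6.0100 / (0.0795 − 0.0325) = 6.0100 / 0.047 = 127.8723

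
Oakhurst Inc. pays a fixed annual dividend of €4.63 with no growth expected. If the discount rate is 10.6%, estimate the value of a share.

€43.68

Zero-growth DDM (perpetuity): P₀ = D/r = 4.63 / 0.106 = 43.6792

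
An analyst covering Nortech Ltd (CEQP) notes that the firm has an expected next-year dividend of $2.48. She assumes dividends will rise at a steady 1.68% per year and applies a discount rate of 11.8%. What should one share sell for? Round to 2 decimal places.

Gordon growth model: P₀ = D₁/(r − g), with D₁ = 2.48 given directly.
P₀ = 2.4800 / (0.118 − 0.0168) = 2.4800 / 0.1012 = 24.5059

$24.51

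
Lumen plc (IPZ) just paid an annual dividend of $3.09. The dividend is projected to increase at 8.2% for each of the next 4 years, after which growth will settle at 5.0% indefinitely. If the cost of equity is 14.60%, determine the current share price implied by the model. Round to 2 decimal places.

$37.58

Two-stage DDM. Project D₁…D_4 at 0.082, terminal growth 0.05, discount at r = 0.146.
D_1 = 3.3434
D_2 = 3.6175
D_3 = 3.9142
D_4 = 4.2351
Terminal value at t=4: TV = D_5/(r−g) = 4.4469/(0.146−0.05) = 46.3218
P₀ = 3.3434/(1+0.146)^1 + 3.6175/(1+0.146)^2 + 3.9142/(1+0.146)^3 + 4.2351/(1+0.146)^4 + 46.3218/(1+0.146)^4 = 37.5844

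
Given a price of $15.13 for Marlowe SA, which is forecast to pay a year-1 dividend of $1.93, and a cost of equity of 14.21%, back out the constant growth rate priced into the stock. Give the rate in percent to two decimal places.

From P₀ = D₁/(r − g), the implied growth is g = r − D₁/P₀.
g = 0.1421 − 1.93/15.13 = 0.1421 − 0.12756 = 0.01454

1.45%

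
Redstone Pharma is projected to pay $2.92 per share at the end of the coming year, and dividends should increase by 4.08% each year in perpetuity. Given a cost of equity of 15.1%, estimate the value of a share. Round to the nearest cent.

$26.50

Gordon growth model: P₀ = D₁/(r − g), with D₁ = 2.92 given directly.
P₀ = 2.9200 / (0.151 − 0.0408) = 2.9200 / 0.1102 = 26.4973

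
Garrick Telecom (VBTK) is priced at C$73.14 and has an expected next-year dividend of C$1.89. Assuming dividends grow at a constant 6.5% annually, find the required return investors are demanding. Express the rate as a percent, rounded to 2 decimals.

9.08%

Rearranging the constant-growth DDM: r = D₁/P₀ + g.
r = 1.8900 / 73.14 + 0.065 = 0.02584 + 0.065 = 0.09084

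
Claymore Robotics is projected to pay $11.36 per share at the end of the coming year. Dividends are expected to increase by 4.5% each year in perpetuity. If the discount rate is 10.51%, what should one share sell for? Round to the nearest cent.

Gordon growth model: P₀ = D₁/(r − g), with D₁ = 11.36 given directly.
P₀ = 11.3600 / (0.1051 − 0.045) = 11.3600 / 0.0601 = 189.0183

$189.02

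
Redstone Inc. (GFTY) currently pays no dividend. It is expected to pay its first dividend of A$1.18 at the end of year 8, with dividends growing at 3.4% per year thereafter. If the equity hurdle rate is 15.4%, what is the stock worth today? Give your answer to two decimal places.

A$3.61

Deferred-dividend DDM. At t=7 the remaining stream is a growing perpetuity with first payment D_8 = 1.18.
V_7 = D_8/(r−g) = 1.18/(0.154−0.034) = 9.8333
P₀ = V_7/(1+r)^7 = 9.8333/(1+0.154)^7 = 3.6079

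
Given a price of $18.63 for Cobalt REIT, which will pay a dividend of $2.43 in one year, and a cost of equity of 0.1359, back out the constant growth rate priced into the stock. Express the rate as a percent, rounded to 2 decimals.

From P₀ = D₁/(r − g), the implied growth is g = r − D₁/P₀.
g = 0.1359 − 2.43/18.63 = 0.1359 − 0.13043 = 0.00547

0.55%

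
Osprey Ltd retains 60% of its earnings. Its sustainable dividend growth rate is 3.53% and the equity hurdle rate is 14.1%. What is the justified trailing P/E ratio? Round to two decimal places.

Payout ratio b = 1 − 0.60 = 0.40.
Justified trailing P/E = b(1+g)/(r−g) = 0.40×(1+0.0353)/(0.141−0.0353) = 3.9179

3.92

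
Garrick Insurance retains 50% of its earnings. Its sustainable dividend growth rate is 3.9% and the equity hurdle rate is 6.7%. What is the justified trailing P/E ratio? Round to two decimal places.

18.55

Payout ratio b = 1 − 0.50 = 0.50.
Justified trailing P/E = b(1+g)/(r−g) = 0.50×(1+0.039)/(0.067−0.039) = 18.5536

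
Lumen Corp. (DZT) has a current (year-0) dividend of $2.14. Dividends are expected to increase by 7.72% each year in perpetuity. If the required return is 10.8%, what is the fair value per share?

$74.84

Gordon growth model: P₀ = D₁/(r − g). D₁ = 2.14 × (1 + 0.0772) = 2.3052.
P₀ = 2.3052 / (0.108 − 0.0772) = 2.3052 / 0.0308 = 74.8444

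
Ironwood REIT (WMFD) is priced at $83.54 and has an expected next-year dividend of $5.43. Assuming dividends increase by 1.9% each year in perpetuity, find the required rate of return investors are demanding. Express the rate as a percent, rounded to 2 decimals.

8.40%

Rearranging the constant-growth DDM: r = D₁/P₀ + g.
r = 5.4300 / 83.54 + 0.019 = 0.06500 + 0.019 = 0.08400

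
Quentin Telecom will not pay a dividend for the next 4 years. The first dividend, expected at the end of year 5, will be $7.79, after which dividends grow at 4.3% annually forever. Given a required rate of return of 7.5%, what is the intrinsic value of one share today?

Deferred-dividend DDM. At t=4 the remaining stream is a growing perpetuity with first payment D_5 = 7.79.
V_4 = D_5/(r−g) = 7.79/(0.075−0.043) = 243.4375
P₀ = V_4/(1+r)^4 = 243.4375/(1+0.075)^4 = 182.2861

$182.29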